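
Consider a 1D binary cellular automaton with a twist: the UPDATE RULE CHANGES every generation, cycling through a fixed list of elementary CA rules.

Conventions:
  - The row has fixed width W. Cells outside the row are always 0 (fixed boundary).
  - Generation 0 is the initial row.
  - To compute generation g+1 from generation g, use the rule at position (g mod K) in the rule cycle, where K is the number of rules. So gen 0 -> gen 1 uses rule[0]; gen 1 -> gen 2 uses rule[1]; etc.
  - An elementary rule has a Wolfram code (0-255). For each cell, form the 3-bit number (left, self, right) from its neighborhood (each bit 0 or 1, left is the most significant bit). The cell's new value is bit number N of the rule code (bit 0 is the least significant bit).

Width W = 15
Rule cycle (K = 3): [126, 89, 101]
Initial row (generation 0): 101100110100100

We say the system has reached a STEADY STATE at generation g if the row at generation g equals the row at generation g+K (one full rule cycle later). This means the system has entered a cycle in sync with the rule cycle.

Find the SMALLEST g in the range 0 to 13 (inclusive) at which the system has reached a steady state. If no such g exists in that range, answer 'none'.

Answer: 13

Derivation:
Gen 0: 101100110100100
Gen 1 (rule 126): 111111111111110
Gen 2 (rule 89): 100000000000011
Gen 3 (rule 101): 101111111111001
Gen 4 (rule 126): 111000000001111
Gen 5 (rule 89): 101111111101001
Gen 6 (rule 101): 110000000111001
Gen 7 (rule 126): 111000001101111
Gen 8 (rule 89): 101111101101001
Gen 9 (rule 101): 110000110111001
Gen 10 (rule 126): 111001111101111
Gen 11 (rule 89): 101101000101001
Gen 12 (rule 101): 110111010111001
Gen 13 (rule 126): 111101111101111
Gen 14 (rule 89): 100101000101001
Gen 15 (rule 101): 100111010111001
Gen 16 (rule 126): 111101111101111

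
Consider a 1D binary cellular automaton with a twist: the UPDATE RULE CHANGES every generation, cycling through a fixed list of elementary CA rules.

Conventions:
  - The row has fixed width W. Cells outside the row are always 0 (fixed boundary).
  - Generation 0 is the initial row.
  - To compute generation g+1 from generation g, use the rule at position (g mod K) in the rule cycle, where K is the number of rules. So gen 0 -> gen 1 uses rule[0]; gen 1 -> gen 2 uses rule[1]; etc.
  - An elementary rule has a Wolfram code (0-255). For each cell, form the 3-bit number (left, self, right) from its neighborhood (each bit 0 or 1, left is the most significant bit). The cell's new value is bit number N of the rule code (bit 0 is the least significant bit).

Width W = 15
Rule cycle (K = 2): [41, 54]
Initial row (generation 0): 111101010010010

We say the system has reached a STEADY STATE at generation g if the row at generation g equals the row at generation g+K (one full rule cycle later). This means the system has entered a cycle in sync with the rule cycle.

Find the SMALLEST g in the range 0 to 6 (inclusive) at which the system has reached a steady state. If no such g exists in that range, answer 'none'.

Gen 0: 111101010010010
Gen 1 (rule 41): 100010100000000
Gen 2 (rule 54): 110111110000000
Gen 3 (rule 41): 101100000111111
Gen 4 (rule 54): 110010001000000
Gen 5 (rule 41): 100000100011111
Gen 6 (rule 54): 110001110100000
Gen 7 (rule 41): 100101001001111
Gen 8 (rule 54): 111111111110000

Answer: none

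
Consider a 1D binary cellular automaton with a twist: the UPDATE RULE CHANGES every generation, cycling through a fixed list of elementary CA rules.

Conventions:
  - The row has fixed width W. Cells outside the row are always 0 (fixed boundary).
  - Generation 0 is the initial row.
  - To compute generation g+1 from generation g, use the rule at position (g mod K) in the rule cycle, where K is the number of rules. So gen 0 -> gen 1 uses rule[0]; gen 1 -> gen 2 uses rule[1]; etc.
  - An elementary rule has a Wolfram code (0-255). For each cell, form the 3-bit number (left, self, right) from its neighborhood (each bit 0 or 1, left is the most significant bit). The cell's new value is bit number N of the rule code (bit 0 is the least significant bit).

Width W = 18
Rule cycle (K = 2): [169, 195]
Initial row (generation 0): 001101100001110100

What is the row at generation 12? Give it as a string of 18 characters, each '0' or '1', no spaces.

Answer: 011111110111111111

Derivation:
Gen 0: 001101100001110100
Gen 1 (rule 169): 101011001101101001
Gen 2 (rule 195): 000001010100100010
Gen 3 (rule 169): 111100101000001000
Gen 4 (rule 195): 011101000011110011
Gen 5 (rule 169): 011010011011100010
Gen 6 (rule 195): 101000101001101100
Gen 7 (rule 169): 010010010001011001
Gen 8 (rule 195): 100100100110001010
Gen 9 (rule 169): 000000000100100100
Gen 10 (rule 195): 111111111001001001
Gen 11 (rule 169): 111111110000000000
Gen 12 (rule 195): 011111110111111111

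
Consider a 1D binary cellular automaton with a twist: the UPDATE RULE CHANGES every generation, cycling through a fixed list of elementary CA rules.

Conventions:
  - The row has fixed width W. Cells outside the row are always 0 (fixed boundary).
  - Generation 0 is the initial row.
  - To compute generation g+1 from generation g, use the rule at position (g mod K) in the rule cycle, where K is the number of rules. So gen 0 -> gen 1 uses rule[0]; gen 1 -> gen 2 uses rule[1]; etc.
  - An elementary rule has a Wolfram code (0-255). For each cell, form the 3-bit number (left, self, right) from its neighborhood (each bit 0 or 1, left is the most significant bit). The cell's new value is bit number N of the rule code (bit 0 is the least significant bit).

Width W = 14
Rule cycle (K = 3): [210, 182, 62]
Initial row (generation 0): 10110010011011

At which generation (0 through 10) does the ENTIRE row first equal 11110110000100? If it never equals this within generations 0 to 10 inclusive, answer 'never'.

Gen 0: 10110010011011
Gen 1 (rule 210): 00011101101001
Gen 2 (rule 182): 00101010011111
Gen 3 (rule 62): 01111111110000
Gen 4 (rule 210): 10111111111000
Gen 5 (rule 182): 11011111110100
Gen 6 (rule 62): 10110000001110
Gen 7 (rule 210): 00011000010111
Gen 8 (rule 182): 00100100111010
Gen 9 (rule 62): 01111111100111
Gen 10 (rule 210): 10111111111011

Answer: never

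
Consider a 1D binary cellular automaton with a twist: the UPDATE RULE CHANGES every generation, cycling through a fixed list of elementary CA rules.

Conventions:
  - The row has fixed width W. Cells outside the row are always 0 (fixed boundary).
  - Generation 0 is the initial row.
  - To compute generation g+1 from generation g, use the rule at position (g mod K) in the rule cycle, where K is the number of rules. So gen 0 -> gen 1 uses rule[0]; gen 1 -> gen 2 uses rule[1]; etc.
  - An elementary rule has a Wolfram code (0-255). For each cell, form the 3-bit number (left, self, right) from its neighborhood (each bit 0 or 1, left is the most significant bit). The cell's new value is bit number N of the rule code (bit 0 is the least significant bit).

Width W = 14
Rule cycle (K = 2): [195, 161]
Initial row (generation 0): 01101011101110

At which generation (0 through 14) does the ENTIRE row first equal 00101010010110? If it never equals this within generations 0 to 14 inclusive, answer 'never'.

Answer: 12

Derivation:
Gen 0: 01101011101110
Gen 1 (rule 195): 10100001100110
Gen 2 (rule 161): 01001100000000
Gen 3 (rule 195): 10010101111111
Gen 4 (rule 161): 00001010111110
Gen 5 (rule 195): 11110000011110
Gen 6 (rule 161): 01100111001100
Gen 7 (rule 195): 10101011010101
Gen 8 (rule 161): 01010100101010
Gen 9 (rule 195): 10000001000000
Gen 10 (rule 161): 00111100011111
Gen 11 (rule 195): 11011101101111
Gen 12 (rule 161): 00101010010110
Gen 13 (rule 195): 11000000100010
Gen 14 (rule 161): 00011110001000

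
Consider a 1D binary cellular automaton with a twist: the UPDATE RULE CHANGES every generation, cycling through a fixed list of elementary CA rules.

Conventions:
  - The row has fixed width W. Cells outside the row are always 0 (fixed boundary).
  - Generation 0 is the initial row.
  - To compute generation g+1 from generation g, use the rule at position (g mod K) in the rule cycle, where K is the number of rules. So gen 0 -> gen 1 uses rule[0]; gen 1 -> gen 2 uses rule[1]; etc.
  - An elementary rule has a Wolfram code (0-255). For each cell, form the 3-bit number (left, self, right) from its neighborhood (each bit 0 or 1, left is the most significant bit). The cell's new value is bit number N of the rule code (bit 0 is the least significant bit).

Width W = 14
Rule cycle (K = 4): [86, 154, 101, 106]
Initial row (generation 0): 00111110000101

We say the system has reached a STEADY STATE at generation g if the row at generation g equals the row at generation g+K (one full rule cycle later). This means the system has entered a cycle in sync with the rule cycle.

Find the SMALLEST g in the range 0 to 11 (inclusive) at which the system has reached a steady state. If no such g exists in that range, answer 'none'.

Answer: none

Derivation:
Gen 0: 00111110000101
Gen 1 (rule 86): 01000011001101
Gen 2 (rule 154): 10100110111000
Gen 3 (rule 101): 11100011001011
Gen 4 (rule 106): 10100111010111
Gen 5 (rule 86): 10111001010001
Gen 6 (rule 154): 00110110001010
Gen 7 (rule 101): 10011010101110
Gen 8 (rule 106): 00111101011010
Gen 9 (rule 86): 01000101001011
Gen 10 (rule 154): 10101000110010
Gen 11 (rule 101): 11111010010010
Gen 12 (rule 106): 10001100100100
Gen 13 (rule 86): 11010111111110
Gen 14 (rule 154): 10000111111101
Gen 15 (rule 101): 10110000000111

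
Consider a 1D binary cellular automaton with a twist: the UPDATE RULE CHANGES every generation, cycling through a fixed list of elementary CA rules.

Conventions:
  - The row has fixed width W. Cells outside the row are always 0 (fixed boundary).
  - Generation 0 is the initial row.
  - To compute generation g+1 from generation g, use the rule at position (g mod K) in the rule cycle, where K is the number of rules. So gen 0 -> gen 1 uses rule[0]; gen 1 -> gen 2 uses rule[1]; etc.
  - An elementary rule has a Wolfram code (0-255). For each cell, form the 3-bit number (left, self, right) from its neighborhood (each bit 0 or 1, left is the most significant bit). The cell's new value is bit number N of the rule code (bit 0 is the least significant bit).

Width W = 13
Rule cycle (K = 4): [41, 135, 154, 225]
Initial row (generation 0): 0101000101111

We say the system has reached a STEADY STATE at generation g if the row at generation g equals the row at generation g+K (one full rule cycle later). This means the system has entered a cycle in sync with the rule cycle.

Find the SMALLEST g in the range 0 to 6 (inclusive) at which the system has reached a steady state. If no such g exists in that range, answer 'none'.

Answer: none

Derivation:
Gen 0: 0101000101111
Gen 1 (rule 41): 0010010011000
Gen 2 (rule 135): 1110110100011
Gen 3 (rule 154): 1100100010110
Gen 4 (rule 225): 0100001001010
Gen 5 (rule 41): 0001100000100
Gen 6 (rule 135): 1110001111101
Gen 7 (rule 154): 1101011111000
Gen 8 (rule 225): 0110101111011
Gen 9 (rule 41): 0101011000110
Gen 10 (rule 135): 1101000011000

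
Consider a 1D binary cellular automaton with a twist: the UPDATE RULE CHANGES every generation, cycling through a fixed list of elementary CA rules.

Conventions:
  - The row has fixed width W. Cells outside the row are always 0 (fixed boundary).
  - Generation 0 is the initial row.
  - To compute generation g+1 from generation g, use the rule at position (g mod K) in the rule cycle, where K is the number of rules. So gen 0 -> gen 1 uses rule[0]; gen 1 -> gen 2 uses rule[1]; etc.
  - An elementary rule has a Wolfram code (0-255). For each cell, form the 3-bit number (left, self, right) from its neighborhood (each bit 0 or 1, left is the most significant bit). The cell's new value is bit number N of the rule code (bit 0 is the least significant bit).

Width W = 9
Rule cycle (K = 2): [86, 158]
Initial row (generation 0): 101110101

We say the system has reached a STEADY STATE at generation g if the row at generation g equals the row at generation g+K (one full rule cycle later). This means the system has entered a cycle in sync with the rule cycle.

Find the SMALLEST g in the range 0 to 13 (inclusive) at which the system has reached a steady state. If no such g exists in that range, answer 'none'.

Gen 0: 101110101
Gen 1 (rule 86): 100010101
Gen 2 (rule 158): 110110101
Gen 3 (rule 86): 010010101
Gen 4 (rule 158): 111110101
Gen 5 (rule 86): 000010101
Gen 6 (rule 158): 000110101
Gen 7 (rule 86): 001010101
Gen 8 (rule 158): 011010101
Gen 9 (rule 86): 101010101
Gen 10 (rule 158): 101010101
Gen 11 (rule 86): 101010101
Gen 12 (rule 158): 101010101
Gen 13 (rule 86): 101010101
Gen 14 (rule 158): 101010101
Gen 15 (rule 86): 101010101

Answer: 9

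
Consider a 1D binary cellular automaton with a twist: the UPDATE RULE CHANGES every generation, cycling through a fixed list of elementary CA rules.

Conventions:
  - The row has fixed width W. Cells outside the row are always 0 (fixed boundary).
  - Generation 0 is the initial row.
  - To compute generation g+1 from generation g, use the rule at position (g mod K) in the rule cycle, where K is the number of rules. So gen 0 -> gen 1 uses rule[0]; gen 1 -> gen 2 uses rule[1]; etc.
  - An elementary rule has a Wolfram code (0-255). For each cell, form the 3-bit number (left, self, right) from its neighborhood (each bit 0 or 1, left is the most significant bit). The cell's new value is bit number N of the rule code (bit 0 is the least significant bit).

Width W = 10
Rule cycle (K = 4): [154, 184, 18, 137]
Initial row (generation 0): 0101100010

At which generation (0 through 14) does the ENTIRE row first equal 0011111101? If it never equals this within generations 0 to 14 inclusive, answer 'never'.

Answer: 10

Derivation:
Gen 0: 0101100010
Gen 1 (rule 154): 1001010101
Gen 2 (rule 184): 0100101010
Gen 3 (rule 18): 1011000001
Gen 4 (rule 137): 0010011100
Gen 5 (rule 154): 0101111010
Gen 6 (rule 184): 0011110101
Gen 7 (rule 18): 0100000000
Gen 8 (rule 137): 0001111111
Gen 9 (rule 154): 0011111110
Gen 10 (rule 184): 0011111101
Gen 11 (rule 18): 0100000000
Gen 12 (rule 137): 0001111111
Gen 13 (rule 154): 0011111110
Gen 14 (rule 184): 0011111101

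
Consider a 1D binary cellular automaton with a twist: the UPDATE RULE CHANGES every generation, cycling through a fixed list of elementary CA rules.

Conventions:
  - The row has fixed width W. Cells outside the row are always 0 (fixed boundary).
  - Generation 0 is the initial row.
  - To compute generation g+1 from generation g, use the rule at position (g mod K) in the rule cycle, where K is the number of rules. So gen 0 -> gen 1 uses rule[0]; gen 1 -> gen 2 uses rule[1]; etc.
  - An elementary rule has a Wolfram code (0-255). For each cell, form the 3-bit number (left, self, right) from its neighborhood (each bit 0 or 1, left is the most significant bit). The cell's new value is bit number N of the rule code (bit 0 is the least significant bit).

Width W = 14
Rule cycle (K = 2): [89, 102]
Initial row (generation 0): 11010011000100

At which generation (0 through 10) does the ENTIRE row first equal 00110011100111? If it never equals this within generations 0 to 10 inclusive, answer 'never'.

Answer: never

Derivation:
Gen 0: 11010011000100
Gen 1 (rule 89): 11001011110011
Gen 2 (rule 102): 01011100010101
Gen 3 (rule 89): 00010111000000
Gen 4 (rule 102): 00111001000000
Gen 5 (rule 89): 10101100111111
Gen 6 (rule 102): 11110101000001
Gen 7 (rule 89): 10010000111100
Gen 8 (rule 102): 10110001000100
Gen 9 (rule 89): 00111100110011
Gen 10 (rule 102): 01000101010101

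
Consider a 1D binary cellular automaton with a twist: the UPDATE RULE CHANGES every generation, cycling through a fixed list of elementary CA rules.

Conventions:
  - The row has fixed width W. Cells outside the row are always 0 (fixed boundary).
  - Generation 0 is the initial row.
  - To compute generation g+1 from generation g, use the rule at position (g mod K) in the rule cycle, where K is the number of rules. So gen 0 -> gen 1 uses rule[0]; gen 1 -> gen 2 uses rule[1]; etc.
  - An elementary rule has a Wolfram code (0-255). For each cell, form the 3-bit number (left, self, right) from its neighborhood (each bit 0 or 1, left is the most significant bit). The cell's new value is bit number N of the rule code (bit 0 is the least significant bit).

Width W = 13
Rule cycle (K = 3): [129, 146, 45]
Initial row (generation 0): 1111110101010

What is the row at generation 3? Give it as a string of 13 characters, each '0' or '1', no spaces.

Answer: 1110110111111

Derivation:
Gen 0: 1111110101010
Gen 1 (rule 129): 0111100000000
Gen 2 (rule 146): 1011010000000
Gen 3 (rule 45): 1110110111111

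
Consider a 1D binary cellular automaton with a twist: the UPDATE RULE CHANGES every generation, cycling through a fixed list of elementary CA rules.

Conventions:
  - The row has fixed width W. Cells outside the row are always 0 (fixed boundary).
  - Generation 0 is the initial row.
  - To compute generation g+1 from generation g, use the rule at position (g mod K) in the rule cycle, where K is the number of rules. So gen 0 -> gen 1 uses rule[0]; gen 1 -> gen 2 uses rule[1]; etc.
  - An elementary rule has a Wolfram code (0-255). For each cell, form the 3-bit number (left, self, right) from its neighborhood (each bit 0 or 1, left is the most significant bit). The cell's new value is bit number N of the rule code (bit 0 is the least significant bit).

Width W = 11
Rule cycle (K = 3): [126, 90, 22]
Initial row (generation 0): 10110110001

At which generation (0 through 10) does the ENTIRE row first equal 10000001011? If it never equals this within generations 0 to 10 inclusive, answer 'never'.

Answer: 2

Derivation:
Gen 0: 10110110001
Gen 1 (rule 126): 11111111011
Gen 2 (rule 90): 10000001011
Gen 3 (rule 22): 11000011000
Gen 4 (rule 126): 11100111100
Gen 5 (rule 90): 10111100110
Gen 6 (rule 22): 10000011001
Gen 7 (rule 126): 11000111111
Gen 8 (rule 90): 11101100001
Gen 9 (rule 22): 00000010011
Gen 10 (rule 126): 00000111111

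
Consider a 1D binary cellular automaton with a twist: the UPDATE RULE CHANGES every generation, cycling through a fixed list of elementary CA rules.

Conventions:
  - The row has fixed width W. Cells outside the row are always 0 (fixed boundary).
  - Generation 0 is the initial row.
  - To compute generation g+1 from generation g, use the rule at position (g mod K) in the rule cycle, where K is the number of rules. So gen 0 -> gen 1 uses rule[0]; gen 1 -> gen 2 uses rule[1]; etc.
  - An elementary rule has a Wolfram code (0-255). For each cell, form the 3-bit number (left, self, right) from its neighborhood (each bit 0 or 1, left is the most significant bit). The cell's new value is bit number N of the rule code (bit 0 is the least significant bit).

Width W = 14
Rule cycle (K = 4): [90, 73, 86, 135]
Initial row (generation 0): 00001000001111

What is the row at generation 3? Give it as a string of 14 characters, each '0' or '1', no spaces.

Gen 0: 00001000001111
Gen 1 (rule 90): 00010100011001
Gen 2 (rule 73): 11000001011000
Gen 3 (rule 86): 01100011001100

Answer: 01100011001100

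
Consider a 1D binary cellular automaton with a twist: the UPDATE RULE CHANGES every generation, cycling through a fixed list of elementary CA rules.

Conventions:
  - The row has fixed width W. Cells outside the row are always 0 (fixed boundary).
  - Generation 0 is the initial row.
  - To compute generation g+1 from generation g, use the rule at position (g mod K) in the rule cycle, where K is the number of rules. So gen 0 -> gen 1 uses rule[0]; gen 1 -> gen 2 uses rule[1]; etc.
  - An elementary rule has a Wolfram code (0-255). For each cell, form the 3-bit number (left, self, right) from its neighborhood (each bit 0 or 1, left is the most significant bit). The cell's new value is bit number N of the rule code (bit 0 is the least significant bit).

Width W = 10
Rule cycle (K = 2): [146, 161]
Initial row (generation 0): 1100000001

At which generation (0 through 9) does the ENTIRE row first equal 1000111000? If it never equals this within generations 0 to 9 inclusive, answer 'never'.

Gen 0: 1100000001
Gen 1 (rule 146): 0010000010
Gen 2 (rule 161): 1000111000
Gen 3 (rule 146): 0101010100
Gen 4 (rule 161): 0010101001
Gen 5 (rule 146): 0100000110
Gen 6 (rule 161): 0001110000
Gen 7 (rule 146): 0010101000
Gen 8 (rule 161): 1001010011
Gen 9 (rule 146): 0110001100

Answer: 2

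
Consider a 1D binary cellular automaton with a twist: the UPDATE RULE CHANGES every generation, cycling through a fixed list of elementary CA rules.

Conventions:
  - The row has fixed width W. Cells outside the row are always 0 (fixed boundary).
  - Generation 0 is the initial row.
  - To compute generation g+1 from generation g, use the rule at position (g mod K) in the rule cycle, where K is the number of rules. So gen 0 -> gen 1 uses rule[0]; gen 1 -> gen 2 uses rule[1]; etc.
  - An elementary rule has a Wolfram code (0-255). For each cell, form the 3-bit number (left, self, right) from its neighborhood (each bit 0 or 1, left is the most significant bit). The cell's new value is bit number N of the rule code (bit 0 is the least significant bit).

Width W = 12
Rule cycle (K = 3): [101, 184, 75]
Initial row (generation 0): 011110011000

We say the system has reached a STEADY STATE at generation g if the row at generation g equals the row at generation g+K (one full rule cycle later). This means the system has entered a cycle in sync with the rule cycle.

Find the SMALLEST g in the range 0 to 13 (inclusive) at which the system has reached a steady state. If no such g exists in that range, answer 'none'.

Gen 0: 011110011000
Gen 1 (rule 101): 000010001011
Gen 2 (rule 184): 000001000110
Gen 3 (rule 75): 111110011110
Gen 4 (rule 101): 000010000010
Gen 5 (rule 184): 000001000001
Gen 6 (rule 75): 111110011110
Gen 7 (rule 101): 000010000010
Gen 8 (rule 184): 000001000001
Gen 9 (rule 75): 111110011110
Gen 10 (rule 101): 000010000010
Gen 11 (rule 184): 000001000001
Gen 12 (rule 75): 111110011110
Gen 13 (rule 101): 000010000010
Gen 14 (rule 184): 000001000001
Gen 15 (rule 75): 111110011110
Gen 16 (rule 101): 000010000010

Answer: 3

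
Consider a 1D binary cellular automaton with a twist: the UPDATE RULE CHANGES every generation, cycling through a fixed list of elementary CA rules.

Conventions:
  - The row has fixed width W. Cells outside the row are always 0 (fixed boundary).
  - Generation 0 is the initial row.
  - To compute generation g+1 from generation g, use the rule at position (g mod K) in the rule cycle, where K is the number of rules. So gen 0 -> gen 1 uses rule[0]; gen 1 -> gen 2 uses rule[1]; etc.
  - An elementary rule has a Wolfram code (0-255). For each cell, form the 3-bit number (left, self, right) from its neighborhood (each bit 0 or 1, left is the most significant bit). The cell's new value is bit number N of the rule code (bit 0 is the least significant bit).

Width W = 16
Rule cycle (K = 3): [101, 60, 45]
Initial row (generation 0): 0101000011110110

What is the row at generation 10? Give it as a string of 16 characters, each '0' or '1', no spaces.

Gen 0: 0101000011110110
Gen 1 (rule 101): 0111011000011010
Gen 2 (rule 60): 0100110100010111
Gen 3 (rule 45): 0100101101011100
Gen 4 (rule 101): 0100110111100101
Gen 5 (rule 60): 0110101100010111
Gen 6 (rule 45): 0101111001011100
Gen 7 (rule 101): 0110001001100101
Gen 8 (rule 60): 0101001101010111
Gen 9 (rule 45): 0111001011111100
Gen 10 (rule 101): 0001001100000101

Answer: 0001001100000101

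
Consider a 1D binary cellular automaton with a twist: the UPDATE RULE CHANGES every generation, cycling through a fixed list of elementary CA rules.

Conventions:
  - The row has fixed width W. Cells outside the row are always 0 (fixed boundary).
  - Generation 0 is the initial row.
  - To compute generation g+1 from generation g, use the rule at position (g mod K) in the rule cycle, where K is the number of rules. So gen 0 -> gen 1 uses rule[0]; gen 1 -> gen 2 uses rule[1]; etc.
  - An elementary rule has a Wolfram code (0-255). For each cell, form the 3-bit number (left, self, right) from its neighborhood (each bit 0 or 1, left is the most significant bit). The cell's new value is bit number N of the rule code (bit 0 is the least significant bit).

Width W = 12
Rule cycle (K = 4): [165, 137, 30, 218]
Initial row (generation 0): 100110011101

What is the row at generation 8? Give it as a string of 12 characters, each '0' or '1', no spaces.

Gen 0: 100110011101
Gen 1 (rule 165): 100000001011
Gen 2 (rule 137): 001111100010
Gen 3 (rule 30): 011000010111
Gen 4 (rule 218): 111100100111
Gen 5 (rule 165): 011000100010
Gen 6 (rule 137): 010010001000
Gen 7 (rule 30): 111111011100
Gen 8 (rule 218): 111111011110

Answer: 111111011110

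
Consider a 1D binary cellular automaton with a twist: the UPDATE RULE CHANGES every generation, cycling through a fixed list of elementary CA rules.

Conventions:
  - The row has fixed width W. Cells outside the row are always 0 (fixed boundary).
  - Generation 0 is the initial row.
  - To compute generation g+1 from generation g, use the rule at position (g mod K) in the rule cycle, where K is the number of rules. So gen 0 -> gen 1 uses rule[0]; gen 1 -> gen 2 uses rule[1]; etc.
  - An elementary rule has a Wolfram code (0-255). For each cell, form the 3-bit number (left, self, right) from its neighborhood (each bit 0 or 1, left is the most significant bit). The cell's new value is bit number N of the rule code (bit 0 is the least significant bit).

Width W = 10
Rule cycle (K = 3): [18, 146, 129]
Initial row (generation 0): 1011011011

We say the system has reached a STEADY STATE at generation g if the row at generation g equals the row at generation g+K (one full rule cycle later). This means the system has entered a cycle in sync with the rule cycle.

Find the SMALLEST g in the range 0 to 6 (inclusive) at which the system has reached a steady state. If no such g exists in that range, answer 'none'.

Answer: 1

Derivation:
Gen 0: 1011011011
Gen 1 (rule 18): 0000000000
Gen 2 (rule 146): 0000000000
Gen 3 (rule 129): 1111111111
Gen 4 (rule 18): 0000000000
Gen 5 (rule 146): 0000000000
Gen 6 (rule 129): 1111111111
Gen 7 (rule 18): 0000000000
Gen 8 (rule 146): 0000000000
Gen 9 (rule 129): 1111111111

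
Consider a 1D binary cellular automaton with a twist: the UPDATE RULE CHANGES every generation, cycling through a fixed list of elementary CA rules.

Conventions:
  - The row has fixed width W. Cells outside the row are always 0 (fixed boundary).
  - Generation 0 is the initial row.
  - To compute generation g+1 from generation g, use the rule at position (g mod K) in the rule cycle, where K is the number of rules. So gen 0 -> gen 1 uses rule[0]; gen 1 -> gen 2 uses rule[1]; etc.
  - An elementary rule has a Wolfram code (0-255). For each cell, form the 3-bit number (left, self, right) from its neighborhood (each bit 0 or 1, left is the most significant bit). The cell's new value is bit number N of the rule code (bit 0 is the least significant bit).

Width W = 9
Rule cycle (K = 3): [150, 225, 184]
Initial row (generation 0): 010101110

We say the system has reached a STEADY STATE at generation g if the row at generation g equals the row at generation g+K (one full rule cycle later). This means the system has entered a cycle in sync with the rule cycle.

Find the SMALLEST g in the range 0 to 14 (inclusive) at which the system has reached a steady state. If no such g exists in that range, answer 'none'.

Answer: 8

Derivation:
Gen 0: 010101110
Gen 1 (rule 150): 110100101
Gen 2 (rule 225): 011000010
Gen 3 (rule 184): 010100001
Gen 4 (rule 150): 110110011
Gen 5 (rule 225): 011010001
Gen 6 (rule 184): 010101000
Gen 7 (rule 150): 110101100
Gen 8 (rule 225): 011010101
Gen 9 (rule 184): 010101010
Gen 10 (rule 150): 110101011
Gen 11 (rule 225): 011010101
Gen 12 (rule 184): 010101010
Gen 13 (rule 150): 110101011
Gen 14 (rule 225): 011010101
Gen 15 (rule 184): 010101010
Gen 16 (rule 150): 110101011
Gen 17 (rule 225): 011010101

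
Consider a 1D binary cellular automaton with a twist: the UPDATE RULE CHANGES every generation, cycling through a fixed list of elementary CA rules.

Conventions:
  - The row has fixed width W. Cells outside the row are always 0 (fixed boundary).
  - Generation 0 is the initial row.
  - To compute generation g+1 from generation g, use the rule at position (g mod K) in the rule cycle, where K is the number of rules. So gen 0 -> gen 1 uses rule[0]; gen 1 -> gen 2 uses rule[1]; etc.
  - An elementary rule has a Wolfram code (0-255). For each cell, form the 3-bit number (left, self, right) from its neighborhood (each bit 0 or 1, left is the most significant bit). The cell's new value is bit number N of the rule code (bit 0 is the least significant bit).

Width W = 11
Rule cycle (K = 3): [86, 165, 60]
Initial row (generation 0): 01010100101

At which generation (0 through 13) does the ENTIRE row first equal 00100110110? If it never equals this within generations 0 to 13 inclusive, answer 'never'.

Gen 0: 01010100101
Gen 1 (rule 86): 11010111101
Gen 2 (rule 165): 00111011011
Gen 3 (rule 60): 00100110110
Gen 4 (rule 86): 01111010011
Gen 5 (rule 165): 00110110000
Gen 6 (rule 60): 00101101000
Gen 7 (rule 86): 01100101100
Gen 8 (rule 165): 00000110001
Gen 9 (rule 60): 00000101001
Gen 10 (rule 86): 00001101111
Gen 11 (rule 165): 11100010110
Gen 12 (rule 60): 10010011101
Gen 13 (rule 86): 11111100101

Answer: 3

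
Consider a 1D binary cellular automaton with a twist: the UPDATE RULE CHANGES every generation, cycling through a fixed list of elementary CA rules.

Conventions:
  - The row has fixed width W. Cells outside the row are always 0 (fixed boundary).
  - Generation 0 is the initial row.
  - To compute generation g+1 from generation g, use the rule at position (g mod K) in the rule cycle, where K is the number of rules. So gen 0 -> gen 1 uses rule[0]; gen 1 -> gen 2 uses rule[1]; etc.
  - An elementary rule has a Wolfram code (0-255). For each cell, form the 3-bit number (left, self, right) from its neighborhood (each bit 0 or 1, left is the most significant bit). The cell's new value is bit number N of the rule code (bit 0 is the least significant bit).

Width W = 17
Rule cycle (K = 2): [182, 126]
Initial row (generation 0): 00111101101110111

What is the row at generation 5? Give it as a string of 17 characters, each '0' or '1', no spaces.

Answer: 00100000000000100

Derivation:
Gen 0: 00111101101110111
Gen 1 (rule 182): 01011010010101010
Gen 2 (rule 126): 11111111111111111
Gen 3 (rule 182): 01111111111111110
Gen 4 (rule 126): 11000000000000011
Gen 5 (rule 182): 00100000000000100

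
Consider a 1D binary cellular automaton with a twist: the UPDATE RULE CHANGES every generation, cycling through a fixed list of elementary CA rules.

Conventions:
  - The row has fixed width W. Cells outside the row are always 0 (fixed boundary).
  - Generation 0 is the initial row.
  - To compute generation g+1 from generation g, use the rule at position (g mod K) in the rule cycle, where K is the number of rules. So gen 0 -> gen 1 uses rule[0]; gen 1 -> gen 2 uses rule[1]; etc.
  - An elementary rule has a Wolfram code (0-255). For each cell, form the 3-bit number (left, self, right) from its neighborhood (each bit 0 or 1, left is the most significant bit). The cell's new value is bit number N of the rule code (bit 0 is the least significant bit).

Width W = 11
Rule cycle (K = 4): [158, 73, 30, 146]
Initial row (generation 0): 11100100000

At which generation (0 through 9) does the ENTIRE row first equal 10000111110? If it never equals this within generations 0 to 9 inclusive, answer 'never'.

Answer: never

Derivation:
Gen 0: 11100100000
Gen 1 (rule 158): 11011110000
Gen 2 (rule 73): 11010010111
Gen 3 (rule 30): 10011110100
Gen 4 (rule 146): 01101100010
Gen 5 (rule 158): 11001010111
Gen 6 (rule 73): 11000000101
Gen 7 (rule 30): 10100001101
Gen 8 (rule 146): 00010010000
Gen 9 (rule 158): 00111111000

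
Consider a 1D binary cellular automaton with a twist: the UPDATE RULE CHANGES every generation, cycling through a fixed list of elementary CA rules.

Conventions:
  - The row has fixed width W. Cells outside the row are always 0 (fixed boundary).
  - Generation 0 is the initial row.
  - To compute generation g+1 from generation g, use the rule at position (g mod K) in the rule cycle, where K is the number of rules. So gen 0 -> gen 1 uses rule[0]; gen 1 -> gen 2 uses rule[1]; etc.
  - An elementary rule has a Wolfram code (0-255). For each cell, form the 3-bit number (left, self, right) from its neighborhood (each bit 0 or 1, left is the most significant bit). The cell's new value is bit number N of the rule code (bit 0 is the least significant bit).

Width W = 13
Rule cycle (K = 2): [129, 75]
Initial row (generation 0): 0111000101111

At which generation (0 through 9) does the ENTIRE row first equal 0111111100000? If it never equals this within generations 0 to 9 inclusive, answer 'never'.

Gen 0: 0111000101111
Gen 1 (rule 129): 0010010000110
Gen 2 (rule 75): 1100100111110
Gen 3 (rule 129): 0000000011100
Gen 4 (rule 75): 1111111110101
Gen 5 (rule 129): 0111111100000
Gen 6 (rule 75): 1100000101111
Gen 7 (rule 129): 0001110000110
Gen 8 (rule 75): 1111010111110
Gen 9 (rule 129): 0110000011100

Answer: 5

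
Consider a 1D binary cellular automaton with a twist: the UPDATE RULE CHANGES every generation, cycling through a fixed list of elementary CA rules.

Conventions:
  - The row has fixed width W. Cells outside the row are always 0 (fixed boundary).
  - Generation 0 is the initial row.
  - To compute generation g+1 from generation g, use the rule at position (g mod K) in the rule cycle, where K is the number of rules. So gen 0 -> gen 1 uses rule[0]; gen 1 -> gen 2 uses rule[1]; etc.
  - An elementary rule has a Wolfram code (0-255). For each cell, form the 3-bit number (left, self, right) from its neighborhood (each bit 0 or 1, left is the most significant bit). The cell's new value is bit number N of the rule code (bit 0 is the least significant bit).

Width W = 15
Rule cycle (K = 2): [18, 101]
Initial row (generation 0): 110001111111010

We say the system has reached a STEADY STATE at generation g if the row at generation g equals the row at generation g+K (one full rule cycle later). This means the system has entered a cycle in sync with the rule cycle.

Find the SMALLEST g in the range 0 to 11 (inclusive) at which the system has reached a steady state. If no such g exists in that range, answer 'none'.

Gen 0: 110001111111010
Gen 1 (rule 18): 001010000000001
Gen 2 (rule 101): 101110111111101
Gen 3 (rule 18): 000000000000000
Gen 4 (rule 101): 111111111111111
Gen 5 (rule 18): 000000000000000
Gen 6 (rule 101): 111111111111111
Gen 7 (rule 18): 000000000000000
Gen 8 (rule 101): 111111111111111
Gen 9 (rule 18): 000000000000000
Gen 10 (rule 101): 111111111111111
Gen 11 (rule 18): 000000000000000
Gen 12 (rule 101): 111111111111111
Gen 13 (rule 18): 000000000000000

Answer: 3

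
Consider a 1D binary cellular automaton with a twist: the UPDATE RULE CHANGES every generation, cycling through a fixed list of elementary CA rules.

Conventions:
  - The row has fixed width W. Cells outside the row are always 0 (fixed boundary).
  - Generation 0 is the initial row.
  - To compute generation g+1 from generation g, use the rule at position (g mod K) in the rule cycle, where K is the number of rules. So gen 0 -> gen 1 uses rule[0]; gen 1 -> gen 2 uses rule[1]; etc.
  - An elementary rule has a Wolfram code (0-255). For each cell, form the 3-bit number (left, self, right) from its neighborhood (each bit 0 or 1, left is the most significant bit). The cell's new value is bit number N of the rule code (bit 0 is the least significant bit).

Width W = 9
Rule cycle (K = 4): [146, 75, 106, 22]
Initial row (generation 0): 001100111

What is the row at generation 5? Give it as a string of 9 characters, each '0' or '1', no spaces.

Answer: 101010010

Derivation:
Gen 0: 001100111
Gen 1 (rule 146): 010011010
Gen 2 (rule 75): 100111000
Gen 3 (rule 106): 001101000
Gen 4 (rule 22): 010001100
Gen 5 (rule 146): 101010010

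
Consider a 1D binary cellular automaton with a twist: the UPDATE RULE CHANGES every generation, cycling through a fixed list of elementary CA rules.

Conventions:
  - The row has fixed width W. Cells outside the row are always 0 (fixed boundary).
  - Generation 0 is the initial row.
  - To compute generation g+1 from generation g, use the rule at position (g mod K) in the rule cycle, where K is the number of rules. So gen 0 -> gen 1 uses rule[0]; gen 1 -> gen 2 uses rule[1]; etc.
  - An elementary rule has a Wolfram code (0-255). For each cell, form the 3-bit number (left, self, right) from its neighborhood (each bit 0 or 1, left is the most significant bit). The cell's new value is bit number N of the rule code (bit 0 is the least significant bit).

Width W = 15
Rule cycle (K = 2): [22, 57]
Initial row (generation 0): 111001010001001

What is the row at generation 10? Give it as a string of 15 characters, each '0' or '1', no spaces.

Gen 0: 111001010001001
Gen 1 (rule 22): 000111011011111
Gen 2 (rule 57): 110100110110000
Gen 3 (rule 22): 000111000001000
Gen 4 (rule 57): 110100111100111
Gen 5 (rule 22): 000111000011000
Gen 6 (rule 57): 110100111010111
Gen 7 (rule 22): 000111000010000
Gen 8 (rule 57): 110100111001111
Gen 9 (rule 22): 000111000110000
Gen 10 (rule 57): 110100110101111

Answer: 110100110101111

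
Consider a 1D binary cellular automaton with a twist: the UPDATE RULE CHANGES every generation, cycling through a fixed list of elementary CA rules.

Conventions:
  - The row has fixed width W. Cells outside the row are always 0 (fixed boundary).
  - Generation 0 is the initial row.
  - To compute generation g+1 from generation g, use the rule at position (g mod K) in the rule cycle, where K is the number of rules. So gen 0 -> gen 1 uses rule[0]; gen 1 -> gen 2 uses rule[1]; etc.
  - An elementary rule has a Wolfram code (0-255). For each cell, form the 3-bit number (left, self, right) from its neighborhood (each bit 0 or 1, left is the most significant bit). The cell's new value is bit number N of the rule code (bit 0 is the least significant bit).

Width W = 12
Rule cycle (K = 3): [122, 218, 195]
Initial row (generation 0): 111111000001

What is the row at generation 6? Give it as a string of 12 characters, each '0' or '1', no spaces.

Answer: 011001001101

Derivation:
Gen 0: 111111000001
Gen 1 (rule 122): 100001100010
Gen 2 (rule 218): 010011110101
Gen 3 (rule 195): 100101110000
Gen 4 (rule 122): 011011011000
Gen 5 (rule 218): 111011011100
Gen 6 (rule 195): 011001001101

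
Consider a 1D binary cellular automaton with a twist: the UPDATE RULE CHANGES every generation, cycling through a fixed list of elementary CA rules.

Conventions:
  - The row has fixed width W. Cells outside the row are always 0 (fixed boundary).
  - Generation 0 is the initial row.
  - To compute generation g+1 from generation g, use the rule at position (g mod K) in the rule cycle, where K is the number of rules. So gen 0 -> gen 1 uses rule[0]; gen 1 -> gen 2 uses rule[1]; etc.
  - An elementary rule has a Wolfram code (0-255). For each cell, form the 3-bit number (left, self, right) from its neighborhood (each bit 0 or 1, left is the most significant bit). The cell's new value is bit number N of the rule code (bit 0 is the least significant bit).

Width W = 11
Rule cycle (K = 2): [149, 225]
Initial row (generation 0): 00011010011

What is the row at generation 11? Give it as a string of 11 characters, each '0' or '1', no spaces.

Gen 0: 00011010011
Gen 1 (rule 149): 11000011000
Gen 2 (rule 225): 01011001011
Gen 3 (rule 149): 01000101000
Gen 4 (rule 225): 00010010011
Gen 5 (rule 149): 11011011000
Gen 6 (rule 225): 01101101011
Gen 7 (rule 149): 00000001000
Gen 8 (rule 225): 11111100011
Gen 9 (rule 149): 01111011000
Gen 10 (rule 225): 00111101011
Gen 11 (rule 149): 10011001000

Answer: 10011001000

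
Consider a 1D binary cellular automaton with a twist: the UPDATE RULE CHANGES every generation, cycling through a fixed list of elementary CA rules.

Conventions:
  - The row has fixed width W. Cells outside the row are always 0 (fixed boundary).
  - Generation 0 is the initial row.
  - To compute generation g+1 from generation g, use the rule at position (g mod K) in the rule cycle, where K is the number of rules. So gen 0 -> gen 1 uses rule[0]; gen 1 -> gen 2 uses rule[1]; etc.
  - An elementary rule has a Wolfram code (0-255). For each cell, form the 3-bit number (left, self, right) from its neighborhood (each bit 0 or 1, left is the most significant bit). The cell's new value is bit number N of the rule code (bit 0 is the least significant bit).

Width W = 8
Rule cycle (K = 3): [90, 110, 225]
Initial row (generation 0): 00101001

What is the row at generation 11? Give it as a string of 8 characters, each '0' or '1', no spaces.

Answer: 10111100

Derivation:
Gen 0: 00101001
Gen 1 (rule 90): 01000110
Gen 2 (rule 110): 11001110
Gen 3 (rule 225): 01000110
Gen 4 (rule 90): 10101111
Gen 5 (rule 110): 11111001
Gen 6 (rule 225): 01111000
Gen 7 (rule 90): 11001100
Gen 8 (rule 110): 11011100
Gen 9 (rule 225): 01101101
Gen 10 (rule 90): 11101100
Gen 11 (rule 110): 10111100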